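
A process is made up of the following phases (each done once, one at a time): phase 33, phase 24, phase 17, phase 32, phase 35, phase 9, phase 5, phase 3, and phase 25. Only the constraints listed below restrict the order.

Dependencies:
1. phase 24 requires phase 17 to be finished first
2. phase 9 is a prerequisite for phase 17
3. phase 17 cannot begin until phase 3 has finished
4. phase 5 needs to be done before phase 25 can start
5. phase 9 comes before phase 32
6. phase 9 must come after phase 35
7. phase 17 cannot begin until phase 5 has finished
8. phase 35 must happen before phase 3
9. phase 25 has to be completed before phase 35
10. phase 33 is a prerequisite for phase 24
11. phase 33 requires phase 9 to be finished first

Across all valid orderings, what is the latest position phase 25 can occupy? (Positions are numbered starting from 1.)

The phases that are forced after phase 25, directly or by a chain of constraints, are phase 33, phase 24, phase 17, phase 32, phase 35, phase 9, phase 3. That's 7 phases.
With 7 mandatory successors out of 9 phases total, the latest slot for phase 25 is 9−7 = 2, and it's reachable by doing all non-successors before phase 25.

2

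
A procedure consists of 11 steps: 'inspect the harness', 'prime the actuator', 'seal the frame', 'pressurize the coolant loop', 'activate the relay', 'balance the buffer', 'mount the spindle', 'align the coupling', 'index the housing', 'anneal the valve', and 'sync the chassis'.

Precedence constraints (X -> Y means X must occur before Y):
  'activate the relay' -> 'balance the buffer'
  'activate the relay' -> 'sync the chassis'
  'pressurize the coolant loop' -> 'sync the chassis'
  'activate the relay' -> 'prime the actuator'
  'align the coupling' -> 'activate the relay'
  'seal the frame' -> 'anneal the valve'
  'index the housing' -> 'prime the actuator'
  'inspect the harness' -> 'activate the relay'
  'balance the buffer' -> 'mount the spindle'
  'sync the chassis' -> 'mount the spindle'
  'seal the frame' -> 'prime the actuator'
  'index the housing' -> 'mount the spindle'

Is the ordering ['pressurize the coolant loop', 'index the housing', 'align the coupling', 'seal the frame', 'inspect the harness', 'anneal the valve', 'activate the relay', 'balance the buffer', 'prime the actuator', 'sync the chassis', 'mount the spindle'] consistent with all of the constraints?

Every stated constraint is respected: 'index the housing' sits at position 2, ahead of 'mount the spindle' at position 11, and each of the other listed pairs likewise has the predecessor earlier in the sequence.

Yes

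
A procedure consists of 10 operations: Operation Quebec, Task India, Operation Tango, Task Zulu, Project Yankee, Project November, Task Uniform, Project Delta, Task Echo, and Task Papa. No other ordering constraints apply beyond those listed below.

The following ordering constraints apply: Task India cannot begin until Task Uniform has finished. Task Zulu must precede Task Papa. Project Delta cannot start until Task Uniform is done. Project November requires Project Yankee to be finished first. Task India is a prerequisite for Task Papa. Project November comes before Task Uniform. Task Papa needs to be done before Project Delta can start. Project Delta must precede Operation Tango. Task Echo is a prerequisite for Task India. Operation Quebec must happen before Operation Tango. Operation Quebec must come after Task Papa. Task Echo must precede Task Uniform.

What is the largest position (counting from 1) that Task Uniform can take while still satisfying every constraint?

5

The operations that are forced after Task Uniform, directly or by a chain of constraints, are Operation Quebec, Task India, Operation Tango, Project Delta, Task Papa. That's 5 operations.
With 5 mandatory successors out of 10 operations total, the latest slot for Task Uniform is 10−5 = 5, and it's reachable by doing all non-successors before Task Uniform.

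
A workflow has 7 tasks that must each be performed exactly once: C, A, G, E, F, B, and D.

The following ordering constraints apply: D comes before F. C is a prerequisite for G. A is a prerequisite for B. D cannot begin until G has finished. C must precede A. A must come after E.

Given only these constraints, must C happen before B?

Yes

Following the dependencies: C → A → B.
Hence C necessarily comes before B.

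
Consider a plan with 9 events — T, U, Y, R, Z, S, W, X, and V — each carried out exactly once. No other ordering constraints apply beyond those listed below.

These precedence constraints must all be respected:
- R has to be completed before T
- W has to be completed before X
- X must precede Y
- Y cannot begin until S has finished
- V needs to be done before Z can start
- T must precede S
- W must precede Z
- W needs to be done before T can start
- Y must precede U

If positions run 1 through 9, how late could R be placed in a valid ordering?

5

Following every chain forward from R, the events that must come later are T, U, Y, S — 4 of them.
So at least 4 events follow R, putting R no later than position 5. That position is achievable by scheduling everything else first.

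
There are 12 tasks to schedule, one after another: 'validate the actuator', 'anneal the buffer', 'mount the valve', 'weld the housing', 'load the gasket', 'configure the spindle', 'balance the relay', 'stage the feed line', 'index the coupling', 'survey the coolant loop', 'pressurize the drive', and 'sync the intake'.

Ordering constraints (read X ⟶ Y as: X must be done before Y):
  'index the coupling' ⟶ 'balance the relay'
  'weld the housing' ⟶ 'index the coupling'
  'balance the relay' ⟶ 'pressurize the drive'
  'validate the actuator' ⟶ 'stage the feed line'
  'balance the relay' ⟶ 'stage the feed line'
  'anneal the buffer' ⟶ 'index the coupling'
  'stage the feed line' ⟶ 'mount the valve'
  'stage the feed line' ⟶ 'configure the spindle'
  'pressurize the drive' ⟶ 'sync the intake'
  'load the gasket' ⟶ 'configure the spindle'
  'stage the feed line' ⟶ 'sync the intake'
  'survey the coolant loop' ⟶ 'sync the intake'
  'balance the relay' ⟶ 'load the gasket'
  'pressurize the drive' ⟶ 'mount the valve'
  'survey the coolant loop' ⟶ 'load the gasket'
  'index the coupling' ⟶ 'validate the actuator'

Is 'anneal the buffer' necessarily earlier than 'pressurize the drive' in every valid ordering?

Chaining the stated constraints: 'anneal the buffer' → 'index the coupling' → 'balance the relay' → 'pressurize the drive'.
Hence 'anneal the buffer' necessarily comes before 'pressurize the drive'.

Yes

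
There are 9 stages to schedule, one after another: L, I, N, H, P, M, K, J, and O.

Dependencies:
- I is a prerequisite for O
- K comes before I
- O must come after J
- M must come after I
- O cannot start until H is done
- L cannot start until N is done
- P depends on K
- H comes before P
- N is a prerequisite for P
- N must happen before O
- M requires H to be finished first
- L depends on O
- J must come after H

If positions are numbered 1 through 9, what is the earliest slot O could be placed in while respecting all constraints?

6

Every stage that must precede O has to come before it. Tracing all chains that end at O, those stages are: I, N, H, K, J — 5 in total.
So at minimum 5 stages come before O, putting O no earlier than position 6. That position is achievable by scheduling exactly those predecessors first.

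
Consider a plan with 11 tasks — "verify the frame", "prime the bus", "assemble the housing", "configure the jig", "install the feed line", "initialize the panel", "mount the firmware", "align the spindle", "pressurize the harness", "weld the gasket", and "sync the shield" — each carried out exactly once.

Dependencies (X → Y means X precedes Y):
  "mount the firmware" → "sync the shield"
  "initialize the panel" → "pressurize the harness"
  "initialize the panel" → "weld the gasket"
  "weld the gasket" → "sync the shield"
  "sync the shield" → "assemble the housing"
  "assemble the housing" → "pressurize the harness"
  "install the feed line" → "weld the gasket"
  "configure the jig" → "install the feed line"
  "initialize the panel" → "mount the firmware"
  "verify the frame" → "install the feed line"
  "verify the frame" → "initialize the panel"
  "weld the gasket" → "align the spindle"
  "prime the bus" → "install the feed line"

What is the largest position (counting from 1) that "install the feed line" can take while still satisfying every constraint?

The tasks that are forced after "install the feed line", directly or by a chain of constraints, are "assemble the housing", "align the spindle", "pressurize the harness", "weld the gasket", "sync the shield". That's 5 tasks.
With 5 mandatory successors out of 11 tasks total, the latest slot for "install the feed line" is 11−5 = 6, and it's reachable by doing all non-successors before "install the feed line".

6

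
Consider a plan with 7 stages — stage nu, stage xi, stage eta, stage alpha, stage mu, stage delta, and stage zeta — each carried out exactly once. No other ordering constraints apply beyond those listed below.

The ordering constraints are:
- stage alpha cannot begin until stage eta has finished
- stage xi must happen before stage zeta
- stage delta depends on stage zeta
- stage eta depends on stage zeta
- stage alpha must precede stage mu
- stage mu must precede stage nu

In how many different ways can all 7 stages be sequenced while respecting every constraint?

5

Only stage xi has no prerequisites, so it must go first.
Counting all ways to extend the partial order to a total order gives 5.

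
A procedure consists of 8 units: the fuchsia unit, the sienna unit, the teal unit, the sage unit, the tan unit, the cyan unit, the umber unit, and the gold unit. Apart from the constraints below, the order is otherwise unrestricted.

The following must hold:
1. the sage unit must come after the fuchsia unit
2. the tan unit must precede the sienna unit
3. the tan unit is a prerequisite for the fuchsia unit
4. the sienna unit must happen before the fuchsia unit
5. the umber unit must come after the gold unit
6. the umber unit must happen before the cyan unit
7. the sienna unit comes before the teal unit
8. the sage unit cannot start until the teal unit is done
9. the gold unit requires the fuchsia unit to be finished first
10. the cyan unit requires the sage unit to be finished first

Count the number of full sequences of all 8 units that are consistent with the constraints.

9

Only the tan unit has no prerequisites, so it must go first.
Counting all ways to extend the partial order to a total order gives 9.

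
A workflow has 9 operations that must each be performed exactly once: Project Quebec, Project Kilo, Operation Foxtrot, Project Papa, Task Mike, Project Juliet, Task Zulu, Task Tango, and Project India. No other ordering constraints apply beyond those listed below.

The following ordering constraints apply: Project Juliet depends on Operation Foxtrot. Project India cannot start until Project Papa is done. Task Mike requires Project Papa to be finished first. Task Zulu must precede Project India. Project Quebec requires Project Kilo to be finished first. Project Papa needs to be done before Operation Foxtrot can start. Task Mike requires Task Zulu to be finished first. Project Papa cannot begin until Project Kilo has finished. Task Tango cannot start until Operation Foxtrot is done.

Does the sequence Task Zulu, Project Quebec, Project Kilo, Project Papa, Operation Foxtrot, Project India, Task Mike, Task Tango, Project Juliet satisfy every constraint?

In the proposed order, Project Quebec appears before Project Kilo.
Since Project Kilo is required before Project Quebec, the ordering is invalid.

No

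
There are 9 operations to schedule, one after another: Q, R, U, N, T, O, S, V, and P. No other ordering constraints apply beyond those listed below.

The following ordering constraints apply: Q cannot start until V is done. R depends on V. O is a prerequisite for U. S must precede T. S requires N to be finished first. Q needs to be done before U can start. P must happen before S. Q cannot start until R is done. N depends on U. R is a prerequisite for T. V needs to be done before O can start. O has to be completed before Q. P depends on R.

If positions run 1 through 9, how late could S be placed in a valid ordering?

Following the constraints forward from S, its only required successor is T.
With 1 mandatory successor out of 9 operations total, the latest slot for S is 9−1 = 8, and it's reachable by doing all non-successors before S.

8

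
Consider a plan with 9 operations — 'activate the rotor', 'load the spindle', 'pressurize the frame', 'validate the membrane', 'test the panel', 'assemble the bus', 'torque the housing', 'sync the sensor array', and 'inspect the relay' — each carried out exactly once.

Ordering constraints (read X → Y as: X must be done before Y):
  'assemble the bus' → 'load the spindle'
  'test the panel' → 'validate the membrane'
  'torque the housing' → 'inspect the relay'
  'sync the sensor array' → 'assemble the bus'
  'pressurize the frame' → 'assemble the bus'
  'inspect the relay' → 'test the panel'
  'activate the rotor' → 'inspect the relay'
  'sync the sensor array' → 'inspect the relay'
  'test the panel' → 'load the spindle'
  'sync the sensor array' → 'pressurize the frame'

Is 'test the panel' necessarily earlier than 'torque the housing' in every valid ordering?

No

In fact the dependencies run the other way: 'torque the housing' → 'inspect the relay' → 'test the panel'.
So 'test the panel' never precedes 'torque the housing'.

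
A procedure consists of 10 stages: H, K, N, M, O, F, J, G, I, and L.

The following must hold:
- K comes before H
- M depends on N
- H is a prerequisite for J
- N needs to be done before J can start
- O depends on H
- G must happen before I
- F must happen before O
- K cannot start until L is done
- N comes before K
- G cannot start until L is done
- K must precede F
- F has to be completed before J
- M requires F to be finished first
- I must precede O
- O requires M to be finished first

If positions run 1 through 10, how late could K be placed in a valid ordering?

5

The stages that are forced after K, directly or by a chain of constraints, are H, M, O, F, J. That's 5 stages.
With 5 mandatory successors out of 10 stages total, the latest slot for K is 10−5 = 5, and it's reachable by doing all non-successors before K.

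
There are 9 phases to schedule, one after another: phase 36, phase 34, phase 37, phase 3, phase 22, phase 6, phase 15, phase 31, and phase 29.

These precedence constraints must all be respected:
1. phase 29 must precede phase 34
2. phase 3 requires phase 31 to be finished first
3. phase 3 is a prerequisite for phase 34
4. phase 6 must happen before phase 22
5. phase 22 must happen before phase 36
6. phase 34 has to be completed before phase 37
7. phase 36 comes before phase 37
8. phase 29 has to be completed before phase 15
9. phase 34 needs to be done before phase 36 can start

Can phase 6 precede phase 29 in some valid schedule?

Yes

The constraints leave phase 6 and phase 29 unordered relative to each other; nothing requires phase 29 earlier.
That means at least one valid schedule has phase 6 before phase 29.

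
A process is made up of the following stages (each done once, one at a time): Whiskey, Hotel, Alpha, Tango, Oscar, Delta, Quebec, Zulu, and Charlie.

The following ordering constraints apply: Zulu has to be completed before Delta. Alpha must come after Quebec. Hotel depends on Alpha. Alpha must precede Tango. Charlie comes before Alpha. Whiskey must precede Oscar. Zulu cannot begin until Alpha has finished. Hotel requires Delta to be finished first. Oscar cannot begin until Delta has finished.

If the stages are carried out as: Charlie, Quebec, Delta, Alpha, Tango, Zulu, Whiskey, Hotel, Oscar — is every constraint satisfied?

No

Here Zulu comes after Delta.
Since Zulu is required before Delta, the ordering is invalid.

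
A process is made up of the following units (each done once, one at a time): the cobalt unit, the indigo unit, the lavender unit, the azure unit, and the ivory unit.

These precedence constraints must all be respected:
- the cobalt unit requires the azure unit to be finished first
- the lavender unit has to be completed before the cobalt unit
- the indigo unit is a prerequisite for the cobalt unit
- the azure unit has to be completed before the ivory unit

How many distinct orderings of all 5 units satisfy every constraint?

18

The units with no prerequisites are the indigo unit, the lavender unit, the azure unit; any of them can be placed first.
Systematically extending each partial ordering one unit at a time and counting, there are 18 complete orderings.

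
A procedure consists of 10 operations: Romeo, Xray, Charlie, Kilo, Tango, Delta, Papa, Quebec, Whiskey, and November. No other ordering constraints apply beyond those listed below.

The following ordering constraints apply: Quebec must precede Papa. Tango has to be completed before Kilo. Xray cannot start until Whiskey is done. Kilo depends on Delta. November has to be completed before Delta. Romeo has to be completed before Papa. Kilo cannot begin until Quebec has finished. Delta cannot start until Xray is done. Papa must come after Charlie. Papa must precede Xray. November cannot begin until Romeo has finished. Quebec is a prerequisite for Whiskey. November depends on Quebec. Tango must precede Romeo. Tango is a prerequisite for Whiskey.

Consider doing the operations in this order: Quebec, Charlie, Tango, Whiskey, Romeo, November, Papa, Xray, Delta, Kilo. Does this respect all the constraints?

Yes

Checking each listed constraint against this order: for instance, Quebec is in position 1 and Kilo in position 10, so that constraint holds — and the remaining constraints check out the same way.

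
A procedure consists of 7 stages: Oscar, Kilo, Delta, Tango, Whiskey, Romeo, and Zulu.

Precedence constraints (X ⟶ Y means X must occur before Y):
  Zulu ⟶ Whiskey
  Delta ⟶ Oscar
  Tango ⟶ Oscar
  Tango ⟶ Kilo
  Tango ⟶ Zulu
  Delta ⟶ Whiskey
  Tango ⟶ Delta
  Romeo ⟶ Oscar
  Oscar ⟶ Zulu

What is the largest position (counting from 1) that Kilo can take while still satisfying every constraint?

7

Nothing depends on Kilo, so it can be the final stage, position 7.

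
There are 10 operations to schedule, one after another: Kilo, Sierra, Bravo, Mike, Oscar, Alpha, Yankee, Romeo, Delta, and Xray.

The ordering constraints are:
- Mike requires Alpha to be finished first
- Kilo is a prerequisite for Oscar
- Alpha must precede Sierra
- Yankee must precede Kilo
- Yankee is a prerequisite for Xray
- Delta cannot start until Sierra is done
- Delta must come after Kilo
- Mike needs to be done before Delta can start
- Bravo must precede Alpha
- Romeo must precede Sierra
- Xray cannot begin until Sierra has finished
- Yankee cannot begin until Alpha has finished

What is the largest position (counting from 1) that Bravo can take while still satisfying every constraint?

2

The operations that are forced after Bravo, directly or by a chain of constraints, are Kilo, Sierra, Mike, Oscar, Alpha, Yankee, Delta, Xray. That's 8 operations.
With 8 mandatory successors out of 10 operations total, the latest slot for Bravo is 10−8 = 2, and it's reachable by doing all non-successors before Bravo.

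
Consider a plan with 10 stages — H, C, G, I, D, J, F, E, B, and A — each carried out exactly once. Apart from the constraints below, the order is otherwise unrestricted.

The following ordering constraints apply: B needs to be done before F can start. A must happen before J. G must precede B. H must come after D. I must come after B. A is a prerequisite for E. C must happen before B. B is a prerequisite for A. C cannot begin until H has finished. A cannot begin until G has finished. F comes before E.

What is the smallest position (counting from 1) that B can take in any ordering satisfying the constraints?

5

Working backwards through the constraints from B, its full set of required predecessors is H, C, G, D — 4 of them.
So at minimum 4 stages come before B, putting B no earlier than position 5. That position is achievable by scheduling exactly those predecessors first.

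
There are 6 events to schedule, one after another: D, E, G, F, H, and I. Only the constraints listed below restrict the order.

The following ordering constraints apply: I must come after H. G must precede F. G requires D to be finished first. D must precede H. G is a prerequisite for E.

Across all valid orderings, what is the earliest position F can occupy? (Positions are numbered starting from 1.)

3

The events that are forced before F, directly or transitively, are D, G. That's 2 events.
So at minimum 2 events come before F, putting F no earlier than position 3. That position is achievable by scheduling exactly those predecessors first.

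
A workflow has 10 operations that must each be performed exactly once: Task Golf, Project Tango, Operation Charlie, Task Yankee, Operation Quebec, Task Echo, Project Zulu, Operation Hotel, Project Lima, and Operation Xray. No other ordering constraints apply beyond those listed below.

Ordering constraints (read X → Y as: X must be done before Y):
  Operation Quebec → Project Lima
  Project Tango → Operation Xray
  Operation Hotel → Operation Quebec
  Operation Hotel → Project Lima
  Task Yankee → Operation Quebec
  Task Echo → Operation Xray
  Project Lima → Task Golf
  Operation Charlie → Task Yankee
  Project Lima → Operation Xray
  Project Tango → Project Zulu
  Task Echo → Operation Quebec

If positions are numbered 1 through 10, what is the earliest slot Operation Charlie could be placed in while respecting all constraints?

1

No constraint forces any other operation before Operation Charlie, so it can be placed first.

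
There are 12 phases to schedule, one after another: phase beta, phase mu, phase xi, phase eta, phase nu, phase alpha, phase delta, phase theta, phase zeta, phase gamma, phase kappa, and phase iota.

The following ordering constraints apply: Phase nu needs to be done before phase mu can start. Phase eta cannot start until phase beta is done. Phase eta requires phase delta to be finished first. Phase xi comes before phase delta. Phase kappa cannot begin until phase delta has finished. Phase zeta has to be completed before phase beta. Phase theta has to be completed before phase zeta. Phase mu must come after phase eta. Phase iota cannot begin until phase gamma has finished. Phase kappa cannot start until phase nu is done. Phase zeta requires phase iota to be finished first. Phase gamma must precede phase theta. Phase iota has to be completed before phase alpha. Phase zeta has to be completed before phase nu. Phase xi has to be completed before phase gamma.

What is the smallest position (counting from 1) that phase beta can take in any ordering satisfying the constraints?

The phases that are forced before phase beta, directly or transitively, are phase xi, phase theta, phase zeta, phase gamma, phase iota. That's 5 phases.
So at minimum 5 phases come before phase beta, putting phase beta no earlier than position 6. That position is achievable by scheduling exactly those predecessors first.

6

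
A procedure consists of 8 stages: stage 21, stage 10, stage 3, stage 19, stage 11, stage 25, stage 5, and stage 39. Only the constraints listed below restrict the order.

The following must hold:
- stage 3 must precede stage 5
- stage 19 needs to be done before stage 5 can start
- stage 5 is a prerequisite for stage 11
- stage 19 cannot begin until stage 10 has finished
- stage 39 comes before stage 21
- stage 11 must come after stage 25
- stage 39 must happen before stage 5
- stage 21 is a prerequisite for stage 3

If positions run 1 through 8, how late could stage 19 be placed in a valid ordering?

6

Following every chain forward from stage 19, the stages that must come later are stage 11, stage 5 — 2 of them.
With 2 mandatory successors out of 8 stages total, the latest slot for stage 19 is 8−2 = 6, and it's reachable by doing all non-successors before stage 19.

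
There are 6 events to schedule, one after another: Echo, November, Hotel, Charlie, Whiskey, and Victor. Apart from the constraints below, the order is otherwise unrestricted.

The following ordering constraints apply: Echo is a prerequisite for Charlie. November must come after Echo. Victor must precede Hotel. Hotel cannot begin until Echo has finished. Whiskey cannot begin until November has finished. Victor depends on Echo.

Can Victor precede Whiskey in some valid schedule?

Nothing in the constraints forces Whiskey before Victor — there is no chain from Whiskey to Victor.
So a valid ordering placing Victor earlier than Whiskey exists.

Yes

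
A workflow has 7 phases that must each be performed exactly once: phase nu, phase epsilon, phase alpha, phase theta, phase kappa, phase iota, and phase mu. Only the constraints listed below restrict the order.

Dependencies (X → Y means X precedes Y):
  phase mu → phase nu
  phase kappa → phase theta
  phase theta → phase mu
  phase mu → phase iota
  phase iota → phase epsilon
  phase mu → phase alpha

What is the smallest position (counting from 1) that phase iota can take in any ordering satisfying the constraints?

The phases that are forced before phase iota, directly or transitively, are phase theta, phase kappa, phase mu. That's 3 phases.
With 3 mandatory predecessors, the earliest phase iota can sit is position 3+1 = 4, and placing just those 3 first achieves it.

4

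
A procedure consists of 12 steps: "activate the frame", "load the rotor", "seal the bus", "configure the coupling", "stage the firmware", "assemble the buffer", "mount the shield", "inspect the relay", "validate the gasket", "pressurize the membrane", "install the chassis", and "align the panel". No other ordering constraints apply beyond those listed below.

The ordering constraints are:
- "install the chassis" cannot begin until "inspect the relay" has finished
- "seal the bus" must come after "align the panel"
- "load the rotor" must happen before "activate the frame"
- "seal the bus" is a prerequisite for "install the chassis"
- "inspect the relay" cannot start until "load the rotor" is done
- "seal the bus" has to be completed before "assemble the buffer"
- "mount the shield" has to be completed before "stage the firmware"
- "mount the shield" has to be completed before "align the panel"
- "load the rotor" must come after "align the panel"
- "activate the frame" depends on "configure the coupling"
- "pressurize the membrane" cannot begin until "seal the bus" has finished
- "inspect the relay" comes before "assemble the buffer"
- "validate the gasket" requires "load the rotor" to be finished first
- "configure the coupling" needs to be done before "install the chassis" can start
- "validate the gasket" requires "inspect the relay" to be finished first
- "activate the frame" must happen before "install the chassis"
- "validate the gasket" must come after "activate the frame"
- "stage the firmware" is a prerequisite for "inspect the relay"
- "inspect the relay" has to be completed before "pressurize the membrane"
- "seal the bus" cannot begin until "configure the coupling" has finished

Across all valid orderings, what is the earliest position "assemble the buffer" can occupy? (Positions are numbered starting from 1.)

Working backwards through the constraints from "assemble the buffer", its full set of required predecessors is "load the rotor", "seal the bus", "configure the coupling", "stage the firmware", "mount the shield", "inspect the relay", "align the panel" — 7 of them.
So at minimum 7 steps come before "assemble the buffer", putting "assemble the buffer" no earlier than position 8. That position is achievable by scheduling exactly those predecessors first.

8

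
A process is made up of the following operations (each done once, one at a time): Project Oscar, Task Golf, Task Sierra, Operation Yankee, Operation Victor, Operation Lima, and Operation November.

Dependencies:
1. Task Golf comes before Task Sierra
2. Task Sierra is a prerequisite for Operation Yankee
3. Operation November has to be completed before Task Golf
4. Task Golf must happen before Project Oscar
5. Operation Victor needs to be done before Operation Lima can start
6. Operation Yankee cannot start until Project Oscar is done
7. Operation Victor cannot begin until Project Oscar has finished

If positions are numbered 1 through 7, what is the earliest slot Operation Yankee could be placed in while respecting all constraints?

5

Every operation that must precede Operation Yankee has to come before it. Tracing all chains that end at Operation Yankee, those operations are: Project Oscar, Task Golf, Task Sierra, Operation November — 4 in total.
So at minimum 4 operations come before Operation Yankee, putting Operation Yankee no earlier than position 5. That position is achievable by scheduling exactly those predecessors first.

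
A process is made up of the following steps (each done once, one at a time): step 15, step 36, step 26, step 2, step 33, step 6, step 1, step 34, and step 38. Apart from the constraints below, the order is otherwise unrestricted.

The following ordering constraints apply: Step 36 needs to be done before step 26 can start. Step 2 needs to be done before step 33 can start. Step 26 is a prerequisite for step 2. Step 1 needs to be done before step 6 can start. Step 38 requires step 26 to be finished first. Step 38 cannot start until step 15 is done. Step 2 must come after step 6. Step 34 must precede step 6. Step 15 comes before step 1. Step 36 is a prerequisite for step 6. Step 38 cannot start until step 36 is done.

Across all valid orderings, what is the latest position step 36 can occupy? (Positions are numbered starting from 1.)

4

Following every chain forward from step 36, the steps that must come later are step 26, step 2, step 33, step 6, step 38 — 5 of them.
So at least 5 steps follow step 36, putting step 36 no later than position 4. That position is achievable by scheduling everything else first.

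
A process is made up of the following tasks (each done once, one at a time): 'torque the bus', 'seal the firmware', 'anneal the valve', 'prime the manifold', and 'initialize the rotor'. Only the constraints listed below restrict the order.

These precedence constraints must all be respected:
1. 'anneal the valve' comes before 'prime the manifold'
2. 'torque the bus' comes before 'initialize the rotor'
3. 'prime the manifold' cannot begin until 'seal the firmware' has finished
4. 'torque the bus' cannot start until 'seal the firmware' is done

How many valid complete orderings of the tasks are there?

9

2 tasks have no prerequisites ('seal the firmware', 'anneal the valve'), so any of them could come first.
Enumerating by repeatedly choosing an available task (one whose prerequisites are all placed) gives 9 distinct complete orderings.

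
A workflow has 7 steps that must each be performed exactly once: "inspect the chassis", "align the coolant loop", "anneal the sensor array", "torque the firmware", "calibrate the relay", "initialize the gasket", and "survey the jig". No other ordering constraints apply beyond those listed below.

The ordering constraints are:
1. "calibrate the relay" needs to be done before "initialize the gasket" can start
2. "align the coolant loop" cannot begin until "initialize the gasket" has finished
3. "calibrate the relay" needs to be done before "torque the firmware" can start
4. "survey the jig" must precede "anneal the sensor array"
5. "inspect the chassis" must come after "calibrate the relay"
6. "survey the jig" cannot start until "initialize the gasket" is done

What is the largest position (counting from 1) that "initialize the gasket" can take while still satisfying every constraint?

The steps that are forced after "initialize the gasket", directly or by a chain of constraints, are "align the coolant loop", "anneal the sensor array", "survey the jig". That's 3 steps.
So at least 3 steps follow "initialize the gasket", putting "initialize the gasket" no later than position 4. That position is achievable by scheduling everything else first.

4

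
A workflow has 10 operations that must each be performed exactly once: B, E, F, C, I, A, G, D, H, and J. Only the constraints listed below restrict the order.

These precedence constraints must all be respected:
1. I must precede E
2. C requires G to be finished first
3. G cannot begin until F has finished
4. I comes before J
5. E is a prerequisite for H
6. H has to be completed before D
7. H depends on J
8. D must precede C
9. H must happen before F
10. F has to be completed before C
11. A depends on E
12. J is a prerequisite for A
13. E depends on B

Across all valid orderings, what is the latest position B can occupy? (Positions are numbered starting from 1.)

Following every chain forward from B, the operations that must come later are E, F, C, A, G, D, H — 7 of them.
With 7 mandatory successors out of 10 operations total, the latest slot for B is 10−7 = 3, and it's reachable by doing all non-successors before B.

3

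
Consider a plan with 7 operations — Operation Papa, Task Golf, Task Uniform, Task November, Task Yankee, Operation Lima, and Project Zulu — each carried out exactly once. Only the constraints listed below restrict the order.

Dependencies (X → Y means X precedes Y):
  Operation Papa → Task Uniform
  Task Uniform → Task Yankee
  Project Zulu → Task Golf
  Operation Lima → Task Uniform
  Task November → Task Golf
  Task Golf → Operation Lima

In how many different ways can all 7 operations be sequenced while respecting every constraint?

The operations with no prerequisites are Operation Papa, Task November, Project Zulu; any of them can be placed first.
Systematically extending each partial ordering one operation at a time and counting, there are 10 complete orderings.

10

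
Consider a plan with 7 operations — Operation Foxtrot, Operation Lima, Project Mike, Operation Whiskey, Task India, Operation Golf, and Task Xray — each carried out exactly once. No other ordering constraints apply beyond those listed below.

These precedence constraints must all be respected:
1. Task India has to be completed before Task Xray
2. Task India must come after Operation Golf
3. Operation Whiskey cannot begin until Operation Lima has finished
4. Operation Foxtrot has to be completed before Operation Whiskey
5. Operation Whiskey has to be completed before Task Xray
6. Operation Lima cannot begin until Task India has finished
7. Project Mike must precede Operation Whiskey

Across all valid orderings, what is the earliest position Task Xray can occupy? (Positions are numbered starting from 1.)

7

Working backwards through the constraints from Task Xray, its full set of required predecessors is Operation Foxtrot, Operation Lima, Project Mike, Operation Whiskey, Task India, Operation Golf — 6 of them.
So at minimum 6 operations come before Task Xray, putting Task Xray no earlier than position 7. That position is achievable by scheduling exactly those predecessors first.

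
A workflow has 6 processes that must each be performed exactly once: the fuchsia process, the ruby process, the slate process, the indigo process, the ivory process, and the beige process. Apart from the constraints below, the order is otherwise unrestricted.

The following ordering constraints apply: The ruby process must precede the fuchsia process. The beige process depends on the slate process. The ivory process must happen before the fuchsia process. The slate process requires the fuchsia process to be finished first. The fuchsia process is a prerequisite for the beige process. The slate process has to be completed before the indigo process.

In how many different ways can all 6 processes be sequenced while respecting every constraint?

The processes with no prerequisites are the ruby process, the ivory process; any of them can be placed first.
Enumerating by repeatedly choosing an available process (one whose prerequisites are all placed) gives 4 distinct complete orderings.

4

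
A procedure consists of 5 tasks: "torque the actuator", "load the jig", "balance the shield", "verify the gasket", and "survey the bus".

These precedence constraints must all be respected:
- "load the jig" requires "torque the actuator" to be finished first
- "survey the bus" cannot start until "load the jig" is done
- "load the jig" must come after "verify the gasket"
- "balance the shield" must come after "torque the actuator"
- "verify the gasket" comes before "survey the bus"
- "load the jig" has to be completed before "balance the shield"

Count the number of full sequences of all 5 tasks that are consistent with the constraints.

4

The tasks with no prerequisites are "torque the actuator", "verify the gasket"; any of them can be placed first.
Enumerating by repeatedly choosing an available task (one whose prerequisites are all placed) gives 4 distinct complete orderings.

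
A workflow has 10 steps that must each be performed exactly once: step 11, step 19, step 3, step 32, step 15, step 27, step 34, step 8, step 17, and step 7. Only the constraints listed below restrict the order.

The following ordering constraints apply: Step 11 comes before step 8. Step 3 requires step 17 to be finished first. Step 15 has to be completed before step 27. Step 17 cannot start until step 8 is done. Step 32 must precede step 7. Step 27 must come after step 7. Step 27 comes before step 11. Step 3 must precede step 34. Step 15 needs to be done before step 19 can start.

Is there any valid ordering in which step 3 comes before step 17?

No

There is a dependency chain step 17 → step 3, so step 3 always comes after step 17.
So no valid ordering can have step 3 before step 17.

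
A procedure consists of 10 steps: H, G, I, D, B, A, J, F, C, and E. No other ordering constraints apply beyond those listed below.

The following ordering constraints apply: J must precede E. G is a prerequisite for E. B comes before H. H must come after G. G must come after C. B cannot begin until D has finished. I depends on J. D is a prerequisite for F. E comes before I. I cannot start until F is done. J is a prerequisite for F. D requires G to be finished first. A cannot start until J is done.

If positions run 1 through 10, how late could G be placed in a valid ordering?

4

The steps that are forced after G, directly or by a chain of constraints, are H, I, D, B, F, E. That's 6 steps.
So at least 6 steps follow G, putting G no later than position 4. That position is achievable by scheduling everything else first.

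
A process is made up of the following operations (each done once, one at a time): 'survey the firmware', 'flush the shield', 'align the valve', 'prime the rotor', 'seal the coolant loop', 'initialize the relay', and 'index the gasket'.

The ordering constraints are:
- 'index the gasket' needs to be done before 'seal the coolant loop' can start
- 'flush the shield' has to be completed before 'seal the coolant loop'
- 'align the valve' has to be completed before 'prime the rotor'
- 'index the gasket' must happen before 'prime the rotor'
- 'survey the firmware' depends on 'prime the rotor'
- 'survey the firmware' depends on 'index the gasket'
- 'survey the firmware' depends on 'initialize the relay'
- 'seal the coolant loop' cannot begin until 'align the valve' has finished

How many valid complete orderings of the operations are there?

The operations with no prerequisites are 'flush the shield', 'align the valve', 'initialize the relay', 'index the gasket'; any of them can be placed first.
Enumerating by repeatedly choosing an available operation (one whose prerequisites are all placed) gives 132 distinct complete orderings.

132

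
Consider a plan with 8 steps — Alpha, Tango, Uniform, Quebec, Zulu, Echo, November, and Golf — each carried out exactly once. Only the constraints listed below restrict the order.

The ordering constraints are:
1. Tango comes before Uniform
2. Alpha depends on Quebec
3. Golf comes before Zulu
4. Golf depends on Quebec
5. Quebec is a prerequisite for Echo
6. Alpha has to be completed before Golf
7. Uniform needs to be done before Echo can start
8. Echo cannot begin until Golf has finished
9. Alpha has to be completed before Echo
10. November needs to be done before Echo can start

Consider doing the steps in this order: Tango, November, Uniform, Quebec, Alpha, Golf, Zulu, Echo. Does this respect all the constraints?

Yes

Checking each listed constraint against this order: for instance, November is in position 2 and Echo in position 8, so that constraint holds — and the remaining constraints check out the same way.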